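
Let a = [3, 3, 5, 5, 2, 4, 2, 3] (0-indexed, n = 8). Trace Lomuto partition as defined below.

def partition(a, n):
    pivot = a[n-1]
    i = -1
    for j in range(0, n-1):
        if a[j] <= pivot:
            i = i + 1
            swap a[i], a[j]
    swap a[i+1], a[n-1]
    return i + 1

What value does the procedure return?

4

pivot = a[7] = 3; i = -1
j=0: a[0]=3 ≤ 3 → i=0, swap a[0],a[0] (no change) → [3, 3, 5, 5, 2, 4, 2, 3]
j=1: a[1]=3 ≤ 3 → i=1, swap a[1],a[1] (no change) → [3, 3, 5, 5, 2, 4, 2, 3]
j=2: a[2]=5 > 3 → no swap
j=3: a[3]=5 > 3 → no swap
j=4: a[4]=2 ≤ 3 → i=2, swap a[2],a[4] → [3, 3, 2, 5, 5, 4, 2, 3]
j=5: a[5]=4 > 3 → no swap
j=6: a[6]=2 ≤ 3 → i=3, swap a[3],a[6] → [3, 3, 2, 2, 5, 4, 5, 3]
final swap a[4],a[7] → [3, 3, 2, 2, 3, 4, 5, 5]; return 4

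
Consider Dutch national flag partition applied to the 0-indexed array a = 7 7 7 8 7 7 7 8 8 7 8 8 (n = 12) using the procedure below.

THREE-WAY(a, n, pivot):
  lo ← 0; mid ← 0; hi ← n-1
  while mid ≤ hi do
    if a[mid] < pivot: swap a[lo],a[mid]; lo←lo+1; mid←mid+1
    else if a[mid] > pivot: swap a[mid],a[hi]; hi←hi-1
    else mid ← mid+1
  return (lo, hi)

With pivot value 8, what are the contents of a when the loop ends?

7 7 7 7 7 7 7 8 8 8 8 8

lo=0 mid=0 hi=11
7<8: swap(0,0), lo=1 mid=1 ⇒ 7 7 7 8 7 7 7 8 8 7 8 8
7<8: swap(1,1), lo=2 mid=2 ⇒ 7 7 7 8 7 7 7 8 8 7 8 8
7<8: swap(2,2), lo=3 mid=3 ⇒ 7 7 7 8 7 7 7 8 8 7 8 8
8=8: mid=4
7<8: swap(3,4), lo=4 mid=5 ⇒ 7 7 7 7 8 7 7 8 8 7 8 8
7<8: swap(4,5), lo=5 mid=6 ⇒ 7 7 7 7 7 8 7 8 8 7 8 8
7<8: swap(5,6), lo=6 mid=7 ⇒ 7 7 7 7 7 7 8 8 8 7 8 8
8=8: mid=8
8=8: mid=9
7<8: swap(6,9), lo=7 mid=10 ⇒ 7 7 7 7 7 7 7 8 8 8 8 8
8=8: mid=11
8=8: mid=12
done. lo=7 hi=11; a=7 7 7 7 7 7 7 8 8 8 8 8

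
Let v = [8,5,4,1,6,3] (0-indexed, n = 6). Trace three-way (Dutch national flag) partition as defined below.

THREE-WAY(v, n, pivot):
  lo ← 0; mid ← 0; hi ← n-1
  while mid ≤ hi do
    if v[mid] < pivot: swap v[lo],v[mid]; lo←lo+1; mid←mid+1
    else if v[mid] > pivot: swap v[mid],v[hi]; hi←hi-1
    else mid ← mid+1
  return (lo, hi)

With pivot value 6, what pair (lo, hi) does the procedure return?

(4, 4)

pivot = 6; lo=0, mid=0, hi=5
v[mid]=8>6: swap v[0],v[5]; hi=4 → [3,5,4,1,6,8]
v[mid]=3<6: swap v[0],v[0]; lo=1,mid=1 → [3,5,4,1,6,8]
v[mid]=5<6: swap v[1],v[1]; lo=2,mid=2 → [3,5,4,1,6,8]
v[mid]=4<6: swap v[2],v[2]; lo=3,mid=3 → [3,5,4,1,6,8]
v[mid]=1<6: swap v[3],v[3]; lo=4,mid=4 → [3,5,4,1,6,8]
v[mid]=6=6: mid=5
end: lo=4, hi=4; v = [3,5,4,1,6,8]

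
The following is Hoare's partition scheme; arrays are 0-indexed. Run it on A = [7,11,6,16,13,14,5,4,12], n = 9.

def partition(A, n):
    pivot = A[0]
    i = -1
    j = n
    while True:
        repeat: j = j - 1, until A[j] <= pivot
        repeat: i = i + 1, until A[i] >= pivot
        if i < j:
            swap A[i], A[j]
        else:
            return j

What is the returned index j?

pivot=7
j stops at 7 (4), i stops at 0 (7); swap ⇒ [4,11,6,16,13,14,5,7,12]
j stops at 6 (5), i stops at 1 (11); swap ⇒ [4,5,6,16,13,14,11,7,12]
j stops at 2, i stops at 3; i≥j ⇒ return 2. A=[4,5,6,16,13,14,11,7,12]

2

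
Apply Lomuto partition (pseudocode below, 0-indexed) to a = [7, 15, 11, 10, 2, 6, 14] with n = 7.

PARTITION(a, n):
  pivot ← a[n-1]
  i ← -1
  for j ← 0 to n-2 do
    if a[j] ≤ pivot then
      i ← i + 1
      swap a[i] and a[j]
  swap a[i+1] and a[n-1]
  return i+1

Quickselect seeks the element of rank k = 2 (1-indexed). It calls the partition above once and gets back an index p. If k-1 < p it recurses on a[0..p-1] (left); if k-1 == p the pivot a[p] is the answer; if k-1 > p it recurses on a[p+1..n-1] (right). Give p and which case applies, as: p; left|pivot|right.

5; left

pivot = a[6] = 14; i = -1
j=0: a[0]=7 ≤ 14 → i=0, swap a[0],a[0] (no change) → [7, 15, 11, 10, 2, 6, 14]
j=1: a[1]=15 > 14 → no swap
j=2: a[2]=11 ≤ 14 → i=1, swap a[1],a[2] → [7, 11, 15, 10, 2, 6, 14]
j=3: a[3]=10 ≤ 14 → i=2, swap a[2],a[3] → [7, 11, 10, 15, 2, 6, 14]
j=4: a[4]=2 ≤ 14 → i=3, swap a[3],a[4] → [7, 11, 10, 2, 15, 6, 14]
j=5: a[5]=6 ≤ 14 → i=4, swap a[4],a[5] → [7, 11, 10, 2, 6, 15, 14]
final swap a[5],a[6] → [7, 11, 10, 2, 6, 14, 15]; return 5
p = 5; k-1 = 1 < 5 ⇒ left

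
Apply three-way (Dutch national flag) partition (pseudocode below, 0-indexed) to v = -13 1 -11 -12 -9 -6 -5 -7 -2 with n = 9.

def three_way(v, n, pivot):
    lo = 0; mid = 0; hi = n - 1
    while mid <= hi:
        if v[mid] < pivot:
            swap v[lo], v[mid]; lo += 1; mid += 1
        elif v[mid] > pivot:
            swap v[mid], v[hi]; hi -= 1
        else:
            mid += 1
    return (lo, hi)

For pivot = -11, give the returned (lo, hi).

(2, 2)

pivot = -11; lo=0, mid=0, hi=8
v[mid]=-13<-11: swap v[0],v[0]; lo=1,mid=1 → -13 1 -11 -12 -9 -6 -5 -7 -2
v[mid]=1>-11: swap v[1],v[8]; hi=7 → -13 -2 -11 -12 -9 -6 -5 -7 1
v[mid]=-2>-11: swap v[1],v[7]; hi=6 → -13 -7 -11 -12 -9 -6 -5 -2 1
v[mid]=-7>-11: swap v[1],v[6]; hi=5 → -13 -5 -11 -12 -9 -6 -7 -2 1
v[mid]=-5>-11: swap v[1],v[5]; hi=4 → -13 -6 -11 -12 -9 -5 -7 -2 1
v[mid]=-6>-11: swap v[1],v[4]; hi=3 → -13 -9 -11 -12 -6 -5 -7 -2 1
v[mid]=-9>-11: swap v[1],v[3]; hi=2 → -13 -12 -11 -9 -6 -5 -7 -2 1
v[mid]=-12<-11: swap v[1],v[1]; lo=2,mid=2 → -13 -12 -11 -9 -6 -5 -7 -2 1
v[mid]=-11=-11: mid=3
end: lo=2, hi=2; v = -13 -12 -11 -9 -6 -5 -7 -2 1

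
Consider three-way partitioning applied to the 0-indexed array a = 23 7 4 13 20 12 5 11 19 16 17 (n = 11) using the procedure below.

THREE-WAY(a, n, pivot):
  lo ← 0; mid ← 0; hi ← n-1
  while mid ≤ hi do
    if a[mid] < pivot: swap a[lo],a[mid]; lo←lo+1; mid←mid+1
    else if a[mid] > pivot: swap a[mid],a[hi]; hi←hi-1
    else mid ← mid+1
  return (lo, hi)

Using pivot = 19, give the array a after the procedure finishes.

17 7 4 13 16 12 5 11 19 20 23

lo=0 mid=0 hi=10
23>19: swap(0,10), hi=9 ⇒ 17 7 4 13 20 12 5 11 19 16 23
17<19: swap(0,0), lo=1 mid=1 ⇒ 17 7 4 13 20 12 5 11 19 16 23
7<19: swap(1,1), lo=2 mid=2 ⇒ 17 7 4 13 20 12 5 11 19 16 23
4<19: swap(2,2), lo=3 mid=3 ⇒ 17 7 4 13 20 12 5 11 19 16 23
13<19: swap(3,3), lo=4 mid=4 ⇒ 17 7 4 13 20 12 5 11 19 16 23
20>19: swap(4,9), hi=8 ⇒ 17 7 4 13 16 12 5 11 19 20 23
16<19: swap(4,4), lo=5 mid=5 ⇒ 17 7 4 13 16 12 5 11 19 20 23
12<19: swap(5,5), lo=6 mid=6 ⇒ 17 7 4 13 16 12 5 11 19 20 23
5<19: swap(6,6), lo=7 mid=7 ⇒ 17 7 4 13 16 12 5 11 19 20 23
11<19: swap(7,7), lo=8 mid=8 ⇒ 17 7 4 13 16 12 5 11 19 20 23
19=19: mid=9
done. lo=8 hi=8; a=17 7 4 13 16 12 5 11 19 20 23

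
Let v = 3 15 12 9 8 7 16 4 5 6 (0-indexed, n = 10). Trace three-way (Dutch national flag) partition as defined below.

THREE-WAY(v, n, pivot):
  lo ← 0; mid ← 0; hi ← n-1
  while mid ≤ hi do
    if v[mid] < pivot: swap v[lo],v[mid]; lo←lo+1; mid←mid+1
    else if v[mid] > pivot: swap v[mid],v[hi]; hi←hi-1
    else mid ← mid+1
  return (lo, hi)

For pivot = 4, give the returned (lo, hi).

lo=0 mid=0 hi=9
3<4: swap(0,0), lo=1 mid=1 ⇒ 3 15 12 9 8 7 16 4 5 6
15>4: swap(1,9), hi=8 ⇒ 3 6 12 9 8 7 16 4 5 15
6>4: swap(1,8), hi=7 ⇒ 3 5 12 9 8 7 16 4 6 15
5>4: swap(1,7), hi=6 ⇒ 3 4 12 9 8 7 16 5 6 15
4=4: mid=2
12>4: swap(2,6), hi=5 ⇒ 3 4 16 9 8 7 12 5 6 15
16>4: swap(2,5), hi=4 ⇒ 3 4 7 9 8 16 12 5 6 15
7>4: swap(2,4), hi=3 ⇒ 3 4 8 9 7 16 12 5 6 15
8>4: swap(2,3), hi=2 ⇒ 3 4 9 8 7 16 12 5 6 15
9>4: swap(2,2), hi=1 ⇒ 3 4 9 8 7 16 12 5 6 15
done. lo=1 hi=1; v=3 4 9 8 7 16 12 5 6 15

(1, 1)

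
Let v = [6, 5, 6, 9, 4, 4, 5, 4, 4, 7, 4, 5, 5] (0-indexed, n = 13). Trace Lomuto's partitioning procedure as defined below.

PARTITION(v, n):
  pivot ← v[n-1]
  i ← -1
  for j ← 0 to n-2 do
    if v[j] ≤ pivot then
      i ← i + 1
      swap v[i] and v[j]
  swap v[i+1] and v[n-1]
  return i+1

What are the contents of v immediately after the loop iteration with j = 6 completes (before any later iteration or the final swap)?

[5, 4, 4, 5, 6, 6, 9, 4, 4, 7, 4, 5, 5]

pivot=5, i=-1
j=0: 6>5, skip
j=1: 5≤5, i=0, swap(0,1) ⇒ [5, 6, 6, 9, 4, 4, 5, 4, 4, 7, 4, 5, 5]
j=2: 6>5, skip
j=3: 9>5, skip
j=4: 4≤5, i=1, swap(1,4) ⇒ [5, 4, 6, 9, 6, 4, 5, 4, 4, 7, 4, 5, 5]
j=5: 4≤5, i=2, swap(2,5) ⇒ [5, 4, 4, 9, 6, 6, 5, 4, 4, 7, 4, 5, 5]
j=6: 5≤5, i=3, swap(3,6) ⇒ [5, 4, 4, 5, 6, 6, 9, 4, 4, 7, 4, 5, 5]
(after j=6) v = [5, 4, 4, 5, 6, 6, 9, 4, 4, 7, 4, 5, 5]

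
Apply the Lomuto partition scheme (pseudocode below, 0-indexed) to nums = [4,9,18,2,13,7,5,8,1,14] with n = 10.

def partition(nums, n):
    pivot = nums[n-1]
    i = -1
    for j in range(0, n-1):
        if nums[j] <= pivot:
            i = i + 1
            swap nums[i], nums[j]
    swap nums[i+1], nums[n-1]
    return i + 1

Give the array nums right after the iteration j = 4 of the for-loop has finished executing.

pivot=14, i=-1
j=0: 4≤14, i=0, swap(0,0) ⇒ [4,9,18,2,13,7,5,8,1,14]
j=1: 9≤14, i=1, swap(1,1) ⇒ [4,9,18,2,13,7,5,8,1,14]
j=2: 18>14, skip
j=3: 2≤14, i=2, swap(2,3) ⇒ [4,9,2,18,13,7,5,8,1,14]
j=4: 13≤14, i=3, swap(3,4) ⇒ [4,9,2,13,18,7,5,8,1,14]
(after j=4) nums = [4,9,2,13,18,7,5,8,1,14]

[4,9,2,13,18,7,5,8,1,14]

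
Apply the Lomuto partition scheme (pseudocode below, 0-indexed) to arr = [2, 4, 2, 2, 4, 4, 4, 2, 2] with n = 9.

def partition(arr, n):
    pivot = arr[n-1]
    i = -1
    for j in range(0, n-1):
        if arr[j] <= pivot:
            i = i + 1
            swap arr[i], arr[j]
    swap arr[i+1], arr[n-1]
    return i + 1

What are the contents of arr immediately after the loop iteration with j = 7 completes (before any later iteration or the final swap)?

pivot = arr[8] = 2; i = -1
j=0: arr[0]=2 ≤ 2 → i=0, swap arr[0],arr[0] (no change) → [2, 4, 2, 2, 4, 4, 4, 2, 2]
j=1: arr[1]=4 > 2 → no swap
j=2: arr[2]=2 ≤ 2 → i=1, swap arr[1],arr[2] → [2, 2, 4, 2, 4, 4, 4, 2, 2]
j=3: arr[3]=2 ≤ 2 → i=2, swap arr[2],arr[3] → [2, 2, 2, 4, 4, 4, 4, 2, 2]
j=4: arr[4]=4 > 2 → no swap
j=5: arr[5]=4 > 2 → no swap
j=6: arr[6]=4 > 2 → no swap
j=7: arr[7]=2 ≤ 2 → i=3, swap arr[3],arr[7] → [2, 2, 2, 2, 4, 4, 4, 4, 2]
(after j=7) arr = [2, 2, 2, 2, 4, 4, 4, 4, 2]

[2, 2, 2, 2, 4, 4, 4, 4, 2]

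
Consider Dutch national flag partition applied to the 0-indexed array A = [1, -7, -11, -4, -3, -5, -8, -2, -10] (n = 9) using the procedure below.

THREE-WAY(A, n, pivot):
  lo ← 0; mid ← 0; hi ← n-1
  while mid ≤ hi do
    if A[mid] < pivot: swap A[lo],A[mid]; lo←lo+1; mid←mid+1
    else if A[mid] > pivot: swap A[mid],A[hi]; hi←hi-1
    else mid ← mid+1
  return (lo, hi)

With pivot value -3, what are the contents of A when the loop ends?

lo=0 mid=0 hi=8
1>-3: swap(0,8), hi=7 ⇒ [-10, -7, -11, -4, -3, -5, -8, -2, 1]
-10<-3: swap(0,0), lo=1 mid=1 ⇒ [-10, -7, -11, -4, -3, -5, -8, -2, 1]
-7<-3: swap(1,1), lo=2 mid=2 ⇒ [-10, -7, -11, -4, -3, -5, -8, -2, 1]
-11<-3: swap(2,2), lo=3 mid=3 ⇒ [-10, -7, -11, -4, -3, -5, -8, -2, 1]
-4<-3: swap(3,3), lo=4 mid=4 ⇒ [-10, -7, -11, -4, -3, -5, -8, -2, 1]
-3=-3: mid=5
-5<-3: swap(4,5), lo=5 mid=6 ⇒ [-10, -7, -11, -4, -5, -3, -8, -2, 1]
-8<-3: swap(5,6), lo=6 mid=7 ⇒ [-10, -7, -11, -4, -5, -8, -3, -2, 1]
-2>-3: swap(7,7), hi=6 ⇒ [-10, -7, -11, -4, -5, -8, -3, -2, 1]
done. lo=6 hi=6; A=[-10, -7, -11, -4, -5, -8, -3, -2, 1]

[-10, -7, -11, -4, -5, -8, -3, -2, 1]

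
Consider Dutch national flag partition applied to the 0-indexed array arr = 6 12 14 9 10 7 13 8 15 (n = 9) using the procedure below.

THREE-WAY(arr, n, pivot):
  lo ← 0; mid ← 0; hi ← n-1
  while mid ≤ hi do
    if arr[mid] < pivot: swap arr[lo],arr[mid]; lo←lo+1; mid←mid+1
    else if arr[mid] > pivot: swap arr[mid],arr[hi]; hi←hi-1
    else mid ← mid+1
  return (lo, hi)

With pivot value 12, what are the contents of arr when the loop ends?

pivot = 12; lo=0, mid=0, hi=8
arr[mid]=6<12: swap arr[0],arr[0]; lo=1,mid=1 → 6 12 14 9 10 7 13 8 15
arr[mid]=12=12: mid=2
arr[mid]=14>12: swap arr[2],arr[8]; hi=7 → 6 12 15 9 10 7 13 8 14
arr[mid]=15>12: swap arr[2],arr[7]; hi=6 → 6 12 8 9 10 7 13 15 14
arr[mid]=8<12: swap arr[1],arr[2]; lo=2,mid=3 → 6 8 12 9 10 7 13 15 14
arr[mid]=9<12: swap arr[2],arr[3]; lo=3,mid=4 → 6 8 9 12 10 7 13 15 14
arr[mid]=10<12: swap arr[3],arr[4]; lo=4,mid=5 → 6 8 9 10 12 7 13 15 14
arr[mid]=7<12: swap arr[4],arr[5]; lo=5,mid=6 → 6 8 9 10 7 12 13 15 14
arr[mid]=13>12: swap arr[6],arr[6]; hi=5 → 6 8 9 10 7 12 13 15 14
end: lo=5, hi=5; arr = 6 8 9 10 7 12 13 15 14

6 8 9 10 7 12 13 15 14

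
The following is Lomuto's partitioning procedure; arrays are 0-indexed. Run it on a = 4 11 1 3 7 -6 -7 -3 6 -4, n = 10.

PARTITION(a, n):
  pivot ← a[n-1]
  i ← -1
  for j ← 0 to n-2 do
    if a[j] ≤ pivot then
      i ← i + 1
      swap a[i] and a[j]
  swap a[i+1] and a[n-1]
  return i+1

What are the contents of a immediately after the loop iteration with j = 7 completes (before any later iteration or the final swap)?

pivot=-4, i=-1
j=0: 4>-4, skip
j=1: 11>-4, skip
j=2: 1>-4, skip
j=3: 3>-4, skip
j=4: 7>-4, skip
j=5: -6≤-4, i=0, swap(0,5) ⇒ -6 11 1 3 7 4 -7 -3 6 -4
j=6: -7≤-4, i=1, swap(1,6) ⇒ -6 -7 1 3 7 4 11 -3 6 -4
j=7: -3>-4, skip
(after j=7) a = -6 -7 1 3 7 4 11 -3 6 -4

-6 -7 1 3 7 4 11 -3 6 -4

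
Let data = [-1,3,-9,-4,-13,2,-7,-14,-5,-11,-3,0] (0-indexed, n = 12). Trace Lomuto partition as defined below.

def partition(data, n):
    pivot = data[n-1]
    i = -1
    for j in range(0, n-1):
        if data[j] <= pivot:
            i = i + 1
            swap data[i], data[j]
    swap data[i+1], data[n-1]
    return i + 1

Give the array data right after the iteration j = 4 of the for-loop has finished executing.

pivot = data[11] = 0; i = -1
j=0: data[0]=-1 ≤ 0 → i=0, swap data[0],data[0] (no change) → [-1,3,-9,-4,-13,2,-7,-14,-5,-11,-3,0]
j=1: data[1]=3 > 0 → no swap
j=2: data[2]=-9 ≤ 0 → i=1, swap data[1],data[2] → [-1,-9,3,-4,-13,2,-7,-14,-5,-11,-3,0]
j=3: data[3]=-4 ≤ 0 → i=2, swap data[2],data[3] → [-1,-9,-4,3,-13,2,-7,-14,-5,-11,-3,0]
j=4: data[4]=-13 ≤ 0 → i=3, swap data[3],data[4] → [-1,-9,-4,-13,3,2,-7,-14,-5,-11,-3,0]
(after j=4) data = [-1,-9,-4,-13,3,2,-7,-14,-5,-11,-3,0]

[-1,-9,-4,-13,3,2,-7,-14,-5,-11,-3,0]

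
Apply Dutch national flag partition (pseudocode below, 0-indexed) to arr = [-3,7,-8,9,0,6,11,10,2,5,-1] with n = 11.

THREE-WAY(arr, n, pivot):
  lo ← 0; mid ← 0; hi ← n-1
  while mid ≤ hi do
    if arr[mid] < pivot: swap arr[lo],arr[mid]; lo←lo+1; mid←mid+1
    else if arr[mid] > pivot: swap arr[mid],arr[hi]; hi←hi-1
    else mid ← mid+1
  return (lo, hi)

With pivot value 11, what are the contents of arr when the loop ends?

pivot = 11; lo=0, mid=0, hi=10
arr[mid]=-3<11: swap arr[0],arr[0]; lo=1,mid=1 → [-3,7,-8,9,0,6,11,10,2,5,-1]
arr[mid]=7<11: swap arr[1],arr[1]; lo=2,mid=2 → [-3,7,-8,9,0,6,11,10,2,5,-1]
arr[mid]=-8<11: swap arr[2],arr[2]; lo=3,mid=3 → [-3,7,-8,9,0,6,11,10,2,5,-1]
arr[mid]=9<11: swap arr[3],arr[3]; lo=4,mid=4 → [-3,7,-8,9,0,6,11,10,2,5,-1]
arr[mid]=0<11: swap arr[4],arr[4]; lo=5,mid=5 → [-3,7,-8,9,0,6,11,10,2,5,-1]
arr[mid]=6<11: swap arr[5],arr[5]; lo=6,mid=6 → [-3,7,-8,9,0,6,11,10,2,5,-1]
arr[mid]=11=11: mid=7
arr[mid]=10<11: swap arr[6],arr[7]; lo=7,mid=8 → [-3,7,-8,9,0,6,10,11,2,5,-1]
arr[mid]=2<11: swap arr[7],arr[8]; lo=8,mid=9 → [-3,7,-8,9,0,6,10,2,11,5,-1]
arr[mid]=5<11: swap arr[8],arr[9]; lo=9,mid=10 → [-3,7,-8,9,0,6,10,2,5,11,-1]
arr[mid]=-1<11: swap arr[9],arr[10]; lo=10,mid=11 → [-3,7,-8,9,0,6,10,2,5,-1,11]
end: lo=10, hi=10; arr = [-3,7,-8,9,0,6,10,2,5,-1,11]

[-3,7,-8,9,0,6,10,2,5,-1,11]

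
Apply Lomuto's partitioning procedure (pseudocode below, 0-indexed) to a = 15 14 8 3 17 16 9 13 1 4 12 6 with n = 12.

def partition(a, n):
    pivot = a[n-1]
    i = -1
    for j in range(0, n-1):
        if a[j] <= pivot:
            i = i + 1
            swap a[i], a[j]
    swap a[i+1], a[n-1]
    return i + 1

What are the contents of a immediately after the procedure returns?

pivot = a[11] = 6; i = -1
j=0: a[0]=15 > 6 → no swap
j=1: a[1]=14 > 6 → no swap
j=2: a[2]=8 > 6 → no swap
j=3: a[3]=3 ≤ 6 → i=0, swap a[0],a[3] → 3 14 8 15 17 16 9 13 1 4 12 6
j=4: a[4]=17 > 6 → no swap
j=5: a[5]=16 > 6 → no swap
j=6: a[6]=9 > 6 → no swap
j=7: a[7]=13 > 6 → no swap
j=8: a[8]=1 ≤ 6 → i=1, swap a[1],a[8] → 3 1 8 15 17 16 9 13 14 4 12 6
j=9: a[9]=4 ≤ 6 → i=2, swap a[2],a[9] → 3 1 4 15 17 16 9 13 14 8 12 6
j=10: a[10]=12 > 6 → no swap
final swap a[3],a[11] → 3 1 4 6 17 16 9 13 14 8 12 15; return 3

3 1 4 6 17 16 9 13 14 8 12 15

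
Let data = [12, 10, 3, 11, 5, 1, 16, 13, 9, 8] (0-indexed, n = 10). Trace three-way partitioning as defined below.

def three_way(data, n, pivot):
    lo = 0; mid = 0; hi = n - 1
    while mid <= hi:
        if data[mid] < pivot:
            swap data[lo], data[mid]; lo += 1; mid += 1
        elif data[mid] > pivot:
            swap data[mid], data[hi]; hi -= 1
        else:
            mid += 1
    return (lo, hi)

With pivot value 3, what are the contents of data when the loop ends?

[1, 3, 11, 5, 10, 16, 13, 9, 8, 12]

pivot = 3; lo=0, mid=0, hi=9
data[mid]=12>3: swap data[0],data[9]; hi=8 → [8, 10, 3, 11, 5, 1, 16, 13, 9, 12]
data[mid]=8>3: swap data[0],data[8]; hi=7 → [9, 10, 3, 11, 5, 1, 16, 13, 8, 12]
data[mid]=9>3: swap data[0],data[7]; hi=6 → [13, 10, 3, 11, 5, 1, 16, 9, 8, 12]
data[mid]=13>3: swap data[0],data[6]; hi=5 → [16, 10, 3, 11, 5, 1, 13, 9, 8, 12]
data[mid]=16>3: swap data[0],data[5]; hi=4 → [1, 10, 3, 11, 5, 16, 13, 9, 8, 12]
data[mid]=1<3: swap data[0],data[0]; lo=1,mid=1 → [1, 10, 3, 11, 5, 16, 13, 9, 8, 12]
data[mid]=10>3: swap data[1],data[4]; hi=3 → [1, 5, 3, 11, 10, 16, 13, 9, 8, 12]
data[mid]=5>3: swap data[1],data[3]; hi=2 → [1, 11, 3, 5, 10, 16, 13, 9, 8, 12]
data[mid]=11>3: swap data[1],data[2]; hi=1 → [1, 3, 11, 5, 10, 16, 13, 9, 8, 12]
data[mid]=3=3: mid=2
end: lo=1, hi=1; data = [1, 3, 11, 5, 10, 16, 13, 9, 8, 12]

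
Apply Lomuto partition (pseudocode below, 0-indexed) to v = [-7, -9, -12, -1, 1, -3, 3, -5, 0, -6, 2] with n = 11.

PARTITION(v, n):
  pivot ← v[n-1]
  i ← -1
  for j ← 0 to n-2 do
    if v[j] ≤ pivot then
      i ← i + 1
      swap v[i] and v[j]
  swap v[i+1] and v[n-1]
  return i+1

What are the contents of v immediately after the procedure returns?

pivot = v[10] = 2; i = -1
j=0: v[0]=-7 ≤ 2 → i=0, swap v[0],v[0] (no change) → [-7, -9, -12, -1, 1, -3, 3, -5, 0, -6, 2]
j=1: v[1]=-9 ≤ 2 → i=1, swap v[1],v[1] (no change) → [-7, -9, -12, -1, 1, -3, 3, -5, 0, -6, 2]
j=2: v[2]=-12 ≤ 2 → i=2, swap v[2],v[2] (no change) → [-7, -9, -12, -1, 1, -3, 3, -5, 0, -6, 2]
j=3: v[3]=-1 ≤ 2 → i=3, swap v[3],v[3] (no change) → [-7, -9, -12, -1, 1, -3, 3, -5, 0, -6, 2]
j=4: v[4]=1 ≤ 2 → i=4, swap v[4],v[4] (no change) → [-7, -9, -12, -1, 1, -3, 3, -5, 0, -6, 2]
j=5: v[5]=-3 ≤ 2 → i=5, swap v[5],v[5] (no change) → [-7, -9, -12, -1, 1, -3, 3, -5, 0, -6, 2]
j=6: v[6]=3 > 2 → no swap
j=7: v[7]=-5 ≤ 2 → i=6, swap v[6],v[7] → [-7, -9, -12, -1, 1, -3, -5, 3, 0, -6, 2]
j=8: v[8]=0 ≤ 2 → i=7, swap v[7],v[8] → [-7, -9, -12, -1, 1, -3, -5, 0, 3, -6, 2]
j=9: v[9]=-6 ≤ 2 → i=8, swap v[8],v[9] → [-7, -9, -12, -1, 1, -3, -5, 0, -6, 3, 2]
final swap v[9],v[10] → [-7, -9, -12, -1, 1, -3, -5, 0, -6, 2, 3]; return 9

[-7, -9, -12, -1, 1, -3, -5, 0, -6, 2, 3]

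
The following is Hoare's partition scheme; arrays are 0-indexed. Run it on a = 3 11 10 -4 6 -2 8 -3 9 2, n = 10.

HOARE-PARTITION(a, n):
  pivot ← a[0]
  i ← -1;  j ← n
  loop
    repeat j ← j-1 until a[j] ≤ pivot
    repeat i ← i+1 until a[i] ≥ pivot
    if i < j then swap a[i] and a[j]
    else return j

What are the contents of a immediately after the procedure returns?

pivot=3
j stops at 9 (2), i stops at 0 (3); swap ⇒ 2 11 10 -4 6 -2 8 -3 9 3
j stops at 7 (-3), i stops at 1 (11); swap ⇒ 2 -3 10 -4 6 -2 8 11 9 3
j stops at 5 (-2), i stops at 2 (10); swap ⇒ 2 -3 -2 -4 6 10 8 11 9 3
j stops at 3, i stops at 4; i≥j ⇒ return 3. a=2 -3 -2 -4 6 10 8 11 9 3

2 -3 -2 -4 6 10 8 11 9 3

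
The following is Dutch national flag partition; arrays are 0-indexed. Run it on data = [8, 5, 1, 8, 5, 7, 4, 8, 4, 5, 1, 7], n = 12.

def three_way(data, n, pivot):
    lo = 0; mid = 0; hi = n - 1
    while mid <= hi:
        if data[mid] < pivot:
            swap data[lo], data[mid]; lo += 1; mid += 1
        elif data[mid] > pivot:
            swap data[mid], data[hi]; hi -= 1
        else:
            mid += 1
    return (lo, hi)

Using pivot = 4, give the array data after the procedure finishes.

pivot = 4; lo=0, mid=0, hi=11
data[mid]=8>4: swap data[0],data[11]; hi=10 → [7, 5, 1, 8, 5, 7, 4, 8, 4, 5, 1, 8]
data[mid]=7>4: swap data[0],data[10]; hi=9 → [1, 5, 1, 8, 5, 7, 4, 8, 4, 5, 7, 8]
data[mid]=1<4: swap data[0],data[0]; lo=1,mid=1 → [1, 5, 1, 8, 5, 7, 4, 8, 4, 5, 7, 8]
data[mid]=5>4: swap data[1],data[9]; hi=8 → [1, 5, 1, 8, 5, 7, 4, 8, 4, 5, 7, 8]
data[mid]=5>4: swap data[1],data[8]; hi=7 → [1, 4, 1, 8, 5, 7, 4, 8, 5, 5, 7, 8]
data[mid]=4=4: mid=2
data[mid]=1<4: swap data[1],data[2]; lo=2,mid=3 → [1, 1, 4, 8, 5, 7, 4, 8, 5, 5, 7, 8]
data[mid]=8>4: swap data[3],data[7]; hi=6 → [1, 1, 4, 8, 5, 7, 4, 8, 5, 5, 7, 8]
data[mid]=8>4: swap data[3],data[6]; hi=5 → [1, 1, 4, 4, 5, 7, 8, 8, 5, 5, 7, 8]
data[mid]=4=4: mid=4
data[mid]=5>4: swap data[4],data[5]; hi=4 → [1, 1, 4, 4, 7, 5, 8, 8, 5, 5, 7, 8]
data[mid]=7>4: swap data[4],data[4]; hi=3 → [1, 1, 4, 4, 7, 5, 8, 8, 5, 5, 7, 8]
end: lo=2, hi=3; data = [1, 1, 4, 4, 7, 5, 8, 8, 5, 5, 7, 8]

[1, 1, 4, 4, 7, 5, 8, 8, 5, 5, 7, 8]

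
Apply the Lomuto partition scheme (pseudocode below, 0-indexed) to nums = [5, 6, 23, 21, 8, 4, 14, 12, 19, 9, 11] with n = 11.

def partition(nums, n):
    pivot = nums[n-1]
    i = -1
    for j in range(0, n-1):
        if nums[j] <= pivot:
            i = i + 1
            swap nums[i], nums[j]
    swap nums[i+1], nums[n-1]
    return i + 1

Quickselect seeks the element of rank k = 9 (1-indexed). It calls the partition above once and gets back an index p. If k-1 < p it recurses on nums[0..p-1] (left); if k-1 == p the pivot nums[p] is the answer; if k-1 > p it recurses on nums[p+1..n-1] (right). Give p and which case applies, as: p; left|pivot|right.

pivot = nums[10] = 11; i = -1
j=0: nums[0]=5 ≤ 11 → i=0, swap nums[0],nums[0] (no change) → [5, 6, 23, 21, 8, 4, 14, 12, 19, 9, 11]
j=1: nums[1]=6 ≤ 11 → i=1, swap nums[1],nums[1] (no change) → [5, 6, 23, 21, 8, 4, 14, 12, 19, 9, 11]
j=2: nums[2]=23 > 11 → no swap
j=3: nums[3]=21 > 11 → no swap
j=4: nums[4]=8 ≤ 11 → i=2, swap nums[2],nums[4] → [5, 6, 8, 21, 23, 4, 14, 12, 19, 9, 11]
j=5: nums[5]=4 ≤ 11 → i=3, swap nums[3],nums[5] → [5, 6, 8, 4, 23, 21, 14, 12, 19, 9, 11]
j=6: nums[6]=14 > 11 → no swap
j=7: nums[7]=12 > 11 → no swap
j=8: nums[8]=19 > 11 → no swap
j=9: nums[9]=9 ≤ 11 → i=4, swap nums[4],nums[9] → [5, 6, 8, 4, 9, 21, 14, 12, 19, 23, 11]
final swap nums[5],nums[10] → [5, 6, 8, 4, 9, 11, 14, 12, 19, 23, 21]; return 5
p = 5; k-1 = 8 > 5 ⇒ right

5; right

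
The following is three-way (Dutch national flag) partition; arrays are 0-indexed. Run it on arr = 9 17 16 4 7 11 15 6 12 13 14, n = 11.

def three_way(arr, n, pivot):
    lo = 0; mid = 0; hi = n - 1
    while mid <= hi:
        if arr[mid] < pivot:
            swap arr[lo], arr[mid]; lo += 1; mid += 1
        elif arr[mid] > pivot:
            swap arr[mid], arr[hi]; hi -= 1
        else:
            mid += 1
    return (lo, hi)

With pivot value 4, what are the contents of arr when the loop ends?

4 16 17 7 11 15 6 12 13 14 9

pivot = 4; lo=0, mid=0, hi=10
arr[mid]=9>4: swap arr[0],arr[10]; hi=9 → 14 17 16 4 7 11 15 6 12 13 9
arr[mid]=14>4: swap arr[0],arr[9]; hi=8 → 13 17 16 4 7 11 15 6 12 14 9
arr[mid]=13>4: swap arr[0],arr[8]; hi=7 → 12 17 16 4 7 11 15 6 13 14 9
arr[mid]=12>4: swap arr[0],arr[7]; hi=6 → 6 17 16 4 7 11 15 12 13 14 9
arr[mid]=6>4: swap arr[0],arr[6]; hi=5 → 15 17 16 4 7 11 6 12 13 14 9
arr[mid]=15>4: swap arr[0],arr[5]; hi=4 → 11 17 16 4 7 15 6 12 13 14 9
arr[mid]=11>4: swap arr[0],arr[4]; hi=3 → 7 17 16 4 11 15 6 12 13 14 9
arr[mid]=7>4: swap arr[0],arr[3]; hi=2 → 4 17 16 7 11 15 6 12 13 14 9
arr[mid]=4=4: mid=1
arr[mid]=17>4: swap arr[1],arr[2]; hi=1 → 4 16 17 7 11 15 6 12 13 14 9
arr[mid]=16>4: swap arr[1],arr[1]; hi=0 → 4 16 17 7 11 15 6 12 13 14 9
end: lo=0, hi=0; arr = 4 16 17 7 11 15 6 12 13 14 9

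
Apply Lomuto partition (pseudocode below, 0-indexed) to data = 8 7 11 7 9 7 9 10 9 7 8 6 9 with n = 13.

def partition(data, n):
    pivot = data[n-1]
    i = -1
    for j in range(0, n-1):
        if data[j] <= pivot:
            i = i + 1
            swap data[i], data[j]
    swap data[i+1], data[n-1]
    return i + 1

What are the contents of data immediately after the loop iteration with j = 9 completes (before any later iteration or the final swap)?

8 7 7 9 7 9 9 7 11 10 8 6 9

pivot = data[12] = 9; i = -1
j=0: data[0]=8 ≤ 9 → i=0, swap data[0],data[0] (no change) → 8 7 11 7 9 7 9 10 9 7 8 6 9
j=1: data[1]=7 ≤ 9 → i=1, swap data[1],data[1] (no change) → 8 7 11 7 9 7 9 10 9 7 8 6 9
j=2: data[2]=11 > 9 → no swap
j=3: data[3]=7 ≤ 9 → i=2, swap data[2],data[3] → 8 7 7 11 9 7 9 10 9 7 8 6 9
j=4: data[4]=9 ≤ 9 → i=3, swap data[3],data[4] → 8 7 7 9 11 7 9 10 9 7 8 6 9
j=5: data[5]=7 ≤ 9 → i=4, swap data[4],data[5] → 8 7 7 9 7 11 9 10 9 7 8 6 9
j=6: data[6]=9 ≤ 9 → i=5, swap data[5],data[6] → 8 7 7 9 7 9 11 10 9 7 8 6 9
j=7: data[7]=10 > 9 → no swap
j=8: data[8]=9 ≤ 9 → i=6, swap data[6],data[8] → 8 7 7 9 7 9 9 10 11 7 8 6 9
j=9: data[9]=7 ≤ 9 → i=7, swap data[7],data[9] → 8 7 7 9 7 9 9 7 11 10 8 6 9
(after j=9) data = 8 7 7 9 7 9 9 7 11 10 8 6 9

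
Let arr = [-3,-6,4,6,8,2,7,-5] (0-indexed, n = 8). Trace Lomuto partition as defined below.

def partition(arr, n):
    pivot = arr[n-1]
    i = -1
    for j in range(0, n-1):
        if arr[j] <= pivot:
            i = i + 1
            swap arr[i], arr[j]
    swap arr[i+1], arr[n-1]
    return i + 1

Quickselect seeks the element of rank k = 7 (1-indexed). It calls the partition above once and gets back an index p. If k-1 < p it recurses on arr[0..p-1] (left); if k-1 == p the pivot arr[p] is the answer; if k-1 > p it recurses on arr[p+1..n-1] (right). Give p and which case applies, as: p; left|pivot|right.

1; right

pivot=-5, i=-1
j=0: -3>-5, skip
j=1: -6≤-5, i=0, swap(0,1) ⇒ [-6,-3,4,6,8,2,7,-5]
j=2: 4>-5, skip
j=3: 6>-5, skip
j=4: 8>-5, skip
j=5: 2>-5, skip
j=6: 7>-5, skip
swap(1,7) ⇒ [-6,-5,4,6,8,2,7,-3]; return 1
p = 1; k-1 = 6 > 1 ⇒ right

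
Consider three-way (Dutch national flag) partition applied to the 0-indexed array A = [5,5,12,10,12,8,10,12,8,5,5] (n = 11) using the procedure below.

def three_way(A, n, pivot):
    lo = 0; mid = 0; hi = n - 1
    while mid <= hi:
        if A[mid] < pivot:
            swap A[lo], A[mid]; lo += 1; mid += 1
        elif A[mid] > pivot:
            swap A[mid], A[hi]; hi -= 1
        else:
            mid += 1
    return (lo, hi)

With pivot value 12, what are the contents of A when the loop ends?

[5,5,10,8,10,8,5,5,12,12,12]

lo=0 mid=0 hi=10
5<12: swap(0,0), lo=1 mid=1 ⇒ [5,5,12,10,12,8,10,12,8,5,5]
5<12: swap(1,1), lo=2 mid=2 ⇒ [5,5,12,10,12,8,10,12,8,5,5]
12=12: mid=3
10<12: swap(2,3), lo=3 mid=4 ⇒ [5,5,10,12,12,8,10,12,8,5,5]
12=12: mid=5
8<12: swap(3,5), lo=4 mid=6 ⇒ [5,5,10,8,12,12,10,12,8,5,5]
10<12: swap(4,6), lo=5 mid=7 ⇒ [5,5,10,8,10,12,12,12,8,5,5]
12=12: mid=8
8<12: swap(5,8), lo=6 mid=9 ⇒ [5,5,10,8,10,8,12,12,12,5,5]
5<12: swap(6,9), lo=7 mid=10 ⇒ [5,5,10,8,10,8,5,12,12,12,5]
5<12: swap(7,10), lo=8 mid=11 ⇒ [5,5,10,8,10,8,5,5,12,12,12]
done. lo=8 hi=10; A=[5,5,10,8,10,8,5,5,12,12,12]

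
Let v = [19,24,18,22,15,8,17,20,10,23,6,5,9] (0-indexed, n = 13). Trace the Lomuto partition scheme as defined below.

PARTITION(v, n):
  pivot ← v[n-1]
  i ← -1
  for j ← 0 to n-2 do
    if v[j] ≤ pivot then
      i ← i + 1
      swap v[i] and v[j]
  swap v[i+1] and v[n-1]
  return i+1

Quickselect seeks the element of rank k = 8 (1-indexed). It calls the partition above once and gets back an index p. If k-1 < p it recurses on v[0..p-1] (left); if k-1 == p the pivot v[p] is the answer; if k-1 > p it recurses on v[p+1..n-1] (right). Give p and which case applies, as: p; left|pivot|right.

3; right

pivot = v[12] = 9; i = -1
j=0: v[0]=19 > 9 → no swap
j=1: v[1]=24 > 9 → no swap
j=2: v[2]=18 > 9 → no swap
j=3: v[3]=22 > 9 → no swap
j=4: v[4]=15 > 9 → no swap
j=5: v[5]=8 ≤ 9 → i=0, swap v[0],v[5] → [8,24,18,22,15,19,17,20,10,23,6,5,9]
j=6: v[6]=17 > 9 → no swap
j=7: v[7]=20 > 9 → no swap
j=8: v[8]=10 > 9 → no swap
j=9: v[9]=23 > 9 → no swap
j=10: v[10]=6 ≤ 9 → i=1, swap v[1],v[10] → [8,6,18,22,15,19,17,20,10,23,24,5,9]
j=11: v[11]=5 ≤ 9 → i=2, swap v[2],v[11] → [8,6,5,22,15,19,17,20,10,23,24,18,9]
final swap v[3],v[12] → [8,6,5,9,15,19,17,20,10,23,24,18,22]; return 3
p = 3; k-1 = 7 > 3 ⇒ right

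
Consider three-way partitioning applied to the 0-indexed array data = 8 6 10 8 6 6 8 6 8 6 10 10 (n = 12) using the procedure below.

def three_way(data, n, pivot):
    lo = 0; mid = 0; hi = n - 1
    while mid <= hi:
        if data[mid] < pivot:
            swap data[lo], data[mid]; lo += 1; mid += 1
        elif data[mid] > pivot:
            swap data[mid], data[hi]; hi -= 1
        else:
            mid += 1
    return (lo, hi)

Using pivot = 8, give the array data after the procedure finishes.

pivot = 8; lo=0, mid=0, hi=11
data[mid]=8=8: mid=1
data[mid]=6<8: swap data[0],data[1]; lo=1,mid=2 → 6 8 10 8 6 6 8 6 8 6 10 10
data[mid]=10>8: swap data[2],data[11]; hi=10 → 6 8 10 8 6 6 8 6 8 6 10 10
data[mid]=10>8: swap data[2],data[10]; hi=9 → 6 8 10 8 6 6 8 6 8 6 10 10
data[mid]=10>8: swap data[2],data[9]; hi=8 → 6 8 6 8 6 6 8 6 8 10 10 10
data[mid]=6<8: swap data[1],data[2]; lo=2,mid=3 → 6 6 8 8 6 6 8 6 8 10 10 10
data[mid]=8=8: mid=4
data[mid]=6<8: swap data[2],data[4]; lo=3,mid=5 → 6 6 6 8 8 6 8 6 8 10 10 10
data[mid]=6<8: swap data[3],data[5]; lo=4,mid=6 → 6 6 6 6 8 8 8 6 8 10 10 10
data[mid]=8=8: mid=7
data[mid]=6<8: swap data[4],data[7]; lo=5,mid=8 → 6 6 6 6 6 8 8 8 8 10 10 10
data[mid]=8=8: mid=9
end: lo=5, hi=8; data = 6 6 6 6 6 8 8 8 8 10 10 10

6 6 6 6 6 8 8 8 8 10 10 10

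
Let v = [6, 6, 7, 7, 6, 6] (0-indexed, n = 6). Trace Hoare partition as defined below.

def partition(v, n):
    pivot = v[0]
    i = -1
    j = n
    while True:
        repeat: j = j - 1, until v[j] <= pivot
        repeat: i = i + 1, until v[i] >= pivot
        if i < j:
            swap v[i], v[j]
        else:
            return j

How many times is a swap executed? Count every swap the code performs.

2

pivot=6
j stops at 5 (6), i stops at 0 (6); swap ⇒ [6, 6, 7, 7, 6, 6]
j stops at 4 (6), i stops at 1 (6); swap ⇒ [6, 6, 7, 7, 6, 6]
j stops at 1, i stops at 2; i≥j ⇒ return 1. v=[6, 6, 7, 7, 6, 6]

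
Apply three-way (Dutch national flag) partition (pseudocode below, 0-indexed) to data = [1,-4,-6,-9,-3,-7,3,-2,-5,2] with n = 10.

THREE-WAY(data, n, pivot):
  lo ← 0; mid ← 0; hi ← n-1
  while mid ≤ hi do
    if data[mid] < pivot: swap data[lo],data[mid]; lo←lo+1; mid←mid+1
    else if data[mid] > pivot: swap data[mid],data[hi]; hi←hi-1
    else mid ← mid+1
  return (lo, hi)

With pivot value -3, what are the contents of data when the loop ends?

lo=0 mid=0 hi=9
1>-3: swap(0,9), hi=8 ⇒ [2,-4,-6,-9,-3,-7,3,-2,-5,1]
2>-3: swap(0,8), hi=7 ⇒ [-5,-4,-6,-9,-3,-7,3,-2,2,1]
-5<-3: swap(0,0), lo=1 mid=1 ⇒ [-5,-4,-6,-9,-3,-7,3,-2,2,1]
-4<-3: swap(1,1), lo=2 mid=2 ⇒ [-5,-4,-6,-9,-3,-7,3,-2,2,1]
-6<-3: swap(2,2), lo=3 mid=3 ⇒ [-5,-4,-6,-9,-3,-7,3,-2,2,1]
-9<-3: swap(3,3), lo=4 mid=4 ⇒ [-5,-4,-6,-9,-3,-7,3,-2,2,1]
-3=-3: mid=5
-7<-3: swap(4,5), lo=5 mid=6 ⇒ [-5,-4,-6,-9,-7,-3,3,-2,2,1]
3>-3: swap(6,7), hi=6 ⇒ [-5,-4,-6,-9,-7,-3,-2,3,2,1]
-2>-3: swap(6,6), hi=5 ⇒ [-5,-4,-6,-9,-7,-3,-2,3,2,1]
done. lo=5 hi=5; data=[-5,-4,-6,-9,-7,-3,-2,3,2,1]

[-5,-4,-6,-9,-7,-3,-2,3,2,1]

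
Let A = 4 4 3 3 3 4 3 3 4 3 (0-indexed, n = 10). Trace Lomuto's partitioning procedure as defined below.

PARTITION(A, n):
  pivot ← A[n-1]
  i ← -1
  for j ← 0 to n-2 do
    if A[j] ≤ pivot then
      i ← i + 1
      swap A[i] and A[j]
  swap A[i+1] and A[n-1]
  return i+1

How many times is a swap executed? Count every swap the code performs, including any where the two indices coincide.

6

pivot = A[9] = 3; i = -1
j=0: A[0]=4 > 3 → no swap
j=1: A[1]=4 > 3 → no swap
j=2: A[2]=3 ≤ 3 → i=0, swap A[0],A[2] → 3 4 4 3 3 4 3 3 4 3
j=3: A[3]=3 ≤ 3 → i=1, swap A[1],A[3] → 3 3 4 4 3 4 3 3 4 3
j=4: A[4]=3 ≤ 3 → i=2, swap A[2],A[4] → 3 3 3 4 4 4 3 3 4 3
j=5: A[5]=4 > 3 → no swap
j=6: A[6]=3 ≤ 3 → i=3, swap A[3],A[6] → 3 3 3 3 4 4 4 3 4 3
j=7: A[7]=3 ≤ 3 → i=4, swap A[4],A[7] → 3 3 3 3 3 4 4 4 4 3
j=8: A[8]=4 > 3 → no swap
final swap A[5],A[9] → 3 3 3 3 3 3 4 4 4 4; return 5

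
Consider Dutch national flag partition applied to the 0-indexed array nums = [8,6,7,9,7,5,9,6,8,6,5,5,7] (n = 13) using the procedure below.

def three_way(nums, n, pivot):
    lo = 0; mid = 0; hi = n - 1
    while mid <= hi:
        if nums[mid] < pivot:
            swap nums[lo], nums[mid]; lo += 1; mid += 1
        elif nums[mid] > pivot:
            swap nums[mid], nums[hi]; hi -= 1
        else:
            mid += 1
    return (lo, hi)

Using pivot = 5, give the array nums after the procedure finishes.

[5,5,5,7,9,9,6,8,6,7,6,7,8]

pivot = 5; lo=0, mid=0, hi=12
nums[mid]=8>5: swap nums[0],nums[12]; hi=11 → [7,6,7,9,7,5,9,6,8,6,5,5,8]
nums[mid]=7>5: swap nums[0],nums[11]; hi=10 → [5,6,7,9,7,5,9,6,8,6,5,7,8]
nums[mid]=5=5: mid=1
nums[mid]=6>5: swap nums[1],nums[10]; hi=9 → [5,5,7,9,7,5,9,6,8,6,6,7,8]
nums[mid]=5=5: mid=2
nums[mid]=7>5: swap nums[2],nums[9]; hi=8 → [5,5,6,9,7,5,9,6,8,7,6,7,8]
nums[mid]=6>5: swap nums[2],nums[8]; hi=7 → [5,5,8,9,7,5,9,6,6,7,6,7,8]
nums[mid]=8>5: swap nums[2],nums[7]; hi=6 → [5,5,6,9,7,5,9,8,6,7,6,7,8]
nums[mid]=6>5: swap nums[2],nums[6]; hi=5 → [5,5,9,9,7,5,6,8,6,7,6,7,8]
nums[mid]=9>5: swap nums[2],nums[5]; hi=4 → [5,5,5,9,7,9,6,8,6,7,6,7,8]
nums[mid]=5=5: mid=3
nums[mid]=9>5: swap nums[3],nums[4]; hi=3 → [5,5,5,7,9,9,6,8,6,7,6,7,8]
nums[mid]=7>5: swap nums[3],nums[3]; hi=2 → [5,5,5,7,9,9,6,8,6,7,6,7,8]
end: lo=0, hi=2; nums = [5,5,5,7,9,9,6,8,6,7,6,7,8]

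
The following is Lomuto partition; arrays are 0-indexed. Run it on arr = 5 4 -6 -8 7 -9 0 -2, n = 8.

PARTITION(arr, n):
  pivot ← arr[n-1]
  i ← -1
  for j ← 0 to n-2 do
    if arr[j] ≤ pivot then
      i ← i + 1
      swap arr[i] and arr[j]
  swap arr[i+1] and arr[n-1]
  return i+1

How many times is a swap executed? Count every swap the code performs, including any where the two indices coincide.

4

pivot=-2, i=-1
j=0: 5>-2, skip
j=1: 4>-2, skip
j=2: -6≤-2, i=0, swap(0,2) ⇒ -6 4 5 -8 7 -9 0 -2
j=3: -8≤-2, i=1, swap(1,3) ⇒ -6 -8 5 4 7 -9 0 -2
j=4: 7>-2, skip
j=5: -9≤-2, i=2, swap(2,5) ⇒ -6 -8 -9 4 7 5 0 -2
j=6: 0>-2, skip
swap(3,7) ⇒ -6 -8 -9 -2 7 5 0 4; return 3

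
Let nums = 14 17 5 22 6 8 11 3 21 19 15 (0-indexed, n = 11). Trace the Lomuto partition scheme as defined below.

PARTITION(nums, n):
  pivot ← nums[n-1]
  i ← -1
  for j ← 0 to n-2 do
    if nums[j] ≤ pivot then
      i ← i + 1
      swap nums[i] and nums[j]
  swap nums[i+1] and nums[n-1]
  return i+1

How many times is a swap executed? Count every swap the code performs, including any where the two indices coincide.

pivot = nums[10] = 15; i = -1
j=0: nums[0]=14 ≤ 15 → i=0, swap nums[0],nums[0] (no change) → 14 17 5 22 6 8 11 3 21 19 15
j=1: nums[1]=17 > 15 → no swap
j=2: nums[2]=5 ≤ 15 → i=1, swap nums[1],nums[2] → 14 5 17 22 6 8 11 3 21 19 15
j=3: nums[3]=22 > 15 → no swap
j=4: nums[4]=6 ≤ 15 → i=2, swap nums[2],nums[4] → 14 5 6 22 17 8 11 3 21 19 15
j=5: nums[5]=8 ≤ 15 → i=3, swap nums[3],nums[5] → 14 5 6 8 17 22 11 3 21 19 15
j=6: nums[6]=11 ≤ 15 → i=4, swap nums[4],nums[6] → 14 5 6 8 11 22 17 3 21 19 15
j=7: nums[7]=3 ≤ 15 → i=5, swap nums[5],nums[7] → 14 5 6 8 11 3 17 22 21 19 15
j=8: nums[8]=21 > 15 → no swap
j=9: nums[9]=19 > 15 → no swap
final swap nums[6],nums[10] → 14 5 6 8 11 3 15 22 21 19 17; return 6

7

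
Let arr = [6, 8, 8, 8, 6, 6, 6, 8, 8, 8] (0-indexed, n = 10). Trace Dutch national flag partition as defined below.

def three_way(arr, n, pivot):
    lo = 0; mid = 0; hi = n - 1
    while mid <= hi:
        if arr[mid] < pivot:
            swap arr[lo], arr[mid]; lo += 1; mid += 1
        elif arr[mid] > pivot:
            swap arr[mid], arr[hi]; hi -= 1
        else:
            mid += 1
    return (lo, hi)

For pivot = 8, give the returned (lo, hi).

(4, 9)

lo=0 mid=0 hi=9
6<8: swap(0,0), lo=1 mid=1 ⇒ [6, 8, 8, 8, 6, 6, 6, 8, 8, 8]
8=8: mid=2
8=8: mid=3
8=8: mid=4
6<8: swap(1,4), lo=2 mid=5 ⇒ [6, 6, 8, 8, 8, 6, 6, 8, 8, 8]
6<8: swap(2,5), lo=3 mid=6 ⇒ [6, 6, 6, 8, 8, 8, 6, 8, 8, 8]
6<8: swap(3,6), lo=4 mid=7 ⇒ [6, 6, 6, 6, 8, 8, 8, 8, 8, 8]
8=8: mid=8
8=8: mid=9
8=8: mid=10
done. lo=4 hi=9; arr=[6, 6, 6, 6, 8, 8, 8, 8, 8, 8]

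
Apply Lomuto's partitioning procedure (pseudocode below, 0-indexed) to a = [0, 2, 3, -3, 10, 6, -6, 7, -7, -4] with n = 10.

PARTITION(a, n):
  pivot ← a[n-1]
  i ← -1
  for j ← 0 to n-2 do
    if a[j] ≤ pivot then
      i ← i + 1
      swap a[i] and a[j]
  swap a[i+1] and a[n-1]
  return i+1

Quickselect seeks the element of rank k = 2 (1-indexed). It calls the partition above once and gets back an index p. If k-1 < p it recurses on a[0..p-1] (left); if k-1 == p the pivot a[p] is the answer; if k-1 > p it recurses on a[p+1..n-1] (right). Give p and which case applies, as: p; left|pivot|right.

pivot = a[9] = -4; i = -1
j=0: a[0]=0 > -4 → no swap
j=1: a[1]=2 > -4 → no swap
j=2: a[2]=3 > -4 → no swap
j=3: a[3]=-3 > -4 → no swap
j=4: a[4]=10 > -4 → no swap
j=5: a[5]=6 > -4 → no swap
j=6: a[6]=-6 ≤ -4 → i=0, swap a[0],a[6] → [-6, 2, 3, -3, 10, 6, 0, 7, -7, -4]
j=7: a[7]=7 > -4 → no swap
j=8: a[8]=-7 ≤ -4 → i=1, swap a[1],a[8] → [-6, -7, 3, -3, 10, 6, 0, 7, 2, -4]
final swap a[2],a[9] → [-6, -7, -4, -3, 10, 6, 0, 7, 2, 3]; return 2
p = 2; k-1 = 1 < 2 ⇒ left

2; left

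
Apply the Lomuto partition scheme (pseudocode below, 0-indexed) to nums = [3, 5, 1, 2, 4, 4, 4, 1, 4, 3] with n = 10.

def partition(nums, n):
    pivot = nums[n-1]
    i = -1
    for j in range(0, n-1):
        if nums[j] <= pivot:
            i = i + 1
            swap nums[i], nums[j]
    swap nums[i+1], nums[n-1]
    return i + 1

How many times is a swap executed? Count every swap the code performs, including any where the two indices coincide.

pivot=3, i=-1
j=0: 3≤3, i=0, swap(0,0) ⇒ [3, 5, 1, 2, 4, 4, 4, 1, 4, 3]
j=1: 5>3, skip
j=2: 1≤3, i=1, swap(1,2) ⇒ [3, 1, 5, 2, 4, 4, 4, 1, 4, 3]
j=3: 2≤3, i=2, swap(2,3) ⇒ [3, 1, 2, 5, 4, 4, 4, 1, 4, 3]
j=4: 4>3, skip
j=5: 4>3, skip
j=6: 4>3, skip
j=7: 1≤3, i=3, swap(3,7) ⇒ [3, 1, 2, 1, 4, 4, 4, 5, 4, 3]
j=8: 4>3, skip
swap(4,9) ⇒ [3, 1, 2, 1, 3, 4, 4, 5, 4, 4]; return 4

5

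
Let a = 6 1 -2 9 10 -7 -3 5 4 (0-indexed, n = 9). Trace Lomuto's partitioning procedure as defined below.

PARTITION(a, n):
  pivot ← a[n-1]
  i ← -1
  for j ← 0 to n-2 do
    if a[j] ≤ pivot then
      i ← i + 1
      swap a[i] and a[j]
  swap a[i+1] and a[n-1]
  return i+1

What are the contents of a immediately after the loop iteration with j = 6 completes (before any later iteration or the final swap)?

pivot = a[8] = 4; i = -1
j=0: a[0]=6 > 4 → no swap
j=1: a[1]=1 ≤ 4 → i=0, swap a[0],a[1] → 1 6 -2 9 10 -7 -3 5 4
j=2: a[2]=-2 ≤ 4 → i=1, swap a[1],a[2] → 1 -2 6 9 10 -7 -3 5 4
j=3: a[3]=9 > 4 → no swap
j=4: a[4]=10 > 4 → no swap
j=5: a[5]=-7 ≤ 4 → i=2, swap a[2],a[5] → 1 -2 -7 9 10 6 -3 5 4
j=6: a[6]=-3 ≤ 4 → i=3, swap a[3],a[6] → 1 -2 -7 -3 10 6 9 5 4
(after j=6) a = 1 -2 -7 -3 10 6 9 5 4

1 -2 -7 -3 10 6 9 5 4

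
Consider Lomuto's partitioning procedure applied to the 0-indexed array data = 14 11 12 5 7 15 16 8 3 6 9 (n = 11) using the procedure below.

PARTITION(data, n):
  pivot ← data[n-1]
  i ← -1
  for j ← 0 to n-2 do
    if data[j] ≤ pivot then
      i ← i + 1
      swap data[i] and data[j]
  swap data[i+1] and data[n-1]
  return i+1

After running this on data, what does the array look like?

5 7 8 3 6 9 16 12 14 11 15

pivot = data[10] = 9; i = -1
j=0: data[0]=14 > 9 → no swap
j=1: data[1]=11 > 9 → no swap
j=2: data[2]=12 > 9 → no swap
j=3: data[3]=5 ≤ 9 → i=0, swap data[0],data[3] → 5 11 12 14 7 15 16 8 3 6 9
j=4: data[4]=7 ≤ 9 → i=1, swap data[1],data[4] → 5 7 12 14 11 15 16 8 3 6 9
j=5: data[5]=15 > 9 → no swap
j=6: data[6]=16 > 9 → no swap
j=7: data[7]=8 ≤ 9 → i=2, swap data[2],data[7] → 5 7 8 14 11 15 16 12 3 6 9
j=8: data[8]=3 ≤ 9 → i=3, swap data[3],data[8] → 5 7 8 3 11 15 16 12 14 6 9
j=9: data[9]=6 ≤ 9 → i=4, swap data[4],data[9] → 5 7 8 3 6 15 16 12 14 11 9
final swap data[5],data[10] → 5 7 8 3 6 9 16 12 14 11 15; return 5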